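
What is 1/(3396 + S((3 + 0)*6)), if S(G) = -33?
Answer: 1/3363 ≈ 0.00029735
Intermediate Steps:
1/(3396 + S((3 + 0)*6)) = 1/(3396 - 33) = 1/3363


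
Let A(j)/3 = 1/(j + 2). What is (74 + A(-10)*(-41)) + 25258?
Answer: 202779/8 ≈ 25347.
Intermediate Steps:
A(j) = 3/(2 + j) (A(j) = 3/(j + 2) = 3/(2 + j))
(74 + A(-10)*(-41)) + 25258 = (74 + (3/(2 - 10))*(-41)) + 25258 = (74 + (3/(-8))*(-41)) + 25258 = (74 + (3*(-1/8))*(-41)) + 25258 = (74 - 3/8*(-41)) + 25258 = (74 + 123/8) + 25258 = 715/8 + 25258 = 202779/8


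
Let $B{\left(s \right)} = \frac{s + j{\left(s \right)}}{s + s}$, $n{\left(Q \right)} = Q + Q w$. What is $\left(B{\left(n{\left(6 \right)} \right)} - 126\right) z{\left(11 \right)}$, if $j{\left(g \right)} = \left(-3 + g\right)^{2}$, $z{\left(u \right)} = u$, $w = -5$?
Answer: $- \frac{24761}{16} \approx -1547.6$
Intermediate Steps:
$n{\left(Q \right)} = - 4 Q$ ($n{\left(Q \right)} = Q + Q \left(-5\right) = Q - 5 Q = - 4 Q$)
$B{\left(s \right)} = \frac{s + \left(-3 + s\right)^{2}}{2 s}$ ($B{\left(s \right)} = \frac{s + \left(-3 + s\right)^{2}}{s + s} = \frac{s + \left(-3 + s\right)^{2}}{2 s}$)
$\left(B{\left(n{\left(6 \right)} \right)} - 126\right) z{\left(11 \right)} = \left(\frac{\left(-4\right) 6 + \left(-3 - 24\right)^{2}}{2 \left(\left(-4\right) 6\right)} - 126\right) 11 = \left(\frac{-24 + \left(-3 - 24\right)^{2}}{2 \left(-24\right)} - 126\right) 11 = \left(\frac{1}{2} \left(- \frac{1}{24}\right) \left(-24 + \left(-27\right)^{2}\right) - 126\right) 11 = \left(\frac{1}{2} \left(- \frac{1}{24}\right) \left(-24 + 729\right) - 126\right) 11 = \left(\frac{1}{2} \left(- \frac{1}{24}\right) 705 - 126\right) 11 = \left(- \frac{235}{16} - 126\right) 11 = \left(- \frac{2251}{16}\right) 11 = - \frac{24761}{16}$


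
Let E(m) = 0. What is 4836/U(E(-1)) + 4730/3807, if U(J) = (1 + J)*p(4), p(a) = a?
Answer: 4607393/3807 ≈ 1210.2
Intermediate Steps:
U(J) = 4 + 4*J (U(J) = (1 + J)*4 = 4 + 4*J)
4836/U(E(-1)) + 4730/3807 = 4836/(4 + 4*0) + 4730/3807 = 4836/(4 + 0) + 4730*(1/3807) = 4836/4 + 4730/3807 = 4836*(¼) + 4730/3807 = 1209 + 4730/3807 = 4607393/3807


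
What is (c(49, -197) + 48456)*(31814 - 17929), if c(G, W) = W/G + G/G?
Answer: 32965711460/49 ≈ 6.7277e+8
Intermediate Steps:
c(G, W) = 1 + W/G (c(G, W) = W/G + 1 = 1 + W/G)
(c(49, -197) + 48456)*(31814 - 17929) = ((49 - 197)/49 + 48456)*(31814 - 17929) = ((1/49)*(-148) + 48456)*13885 = (-148/49 + 48456)*13885 = (2374196/49)*13885 = 32965711460/49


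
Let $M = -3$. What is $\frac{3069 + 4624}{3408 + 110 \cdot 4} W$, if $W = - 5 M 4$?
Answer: $\frac{115395}{962} \approx 119.95$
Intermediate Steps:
$W = 60$ ($W = \left(-5\right) \left(-3\right) 4 = 15 \cdot 4 = 60$)
$\frac{3069 + 4624}{3408 + 110 \cdot 4} W = \frac{3069 + 4624}{3408 + 110 \cdot 4} \cdot 60 = \frac{7693}{3408 + 440} \cdot 60 = \frac{7693}{3848} \cdot 60 = \frac{115395}{962}$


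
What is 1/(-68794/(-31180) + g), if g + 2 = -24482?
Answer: -15590/381671163 ≈ -4.0847e-5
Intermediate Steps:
g = -24484 (g = -2 - 24482 = -24484)
1/(-68794/(-31180) + g) = 1/(-68794/(-31180) - 24484) = 1/(-68794*(-1/31180) - 24484) = 1/(34397/15590 - 24484) = 1/(-381671163/15590) = -15590/381671163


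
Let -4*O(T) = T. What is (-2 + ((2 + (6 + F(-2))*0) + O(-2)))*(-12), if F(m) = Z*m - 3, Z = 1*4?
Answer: -6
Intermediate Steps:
Z = 4
F(m) = -3 + 4*m (F(m) = 4*m - 3 = -3 + 4*m)
O(T) = -T/4
(-2 + ((2 + (6 + F(-2))*0) + O(-2)))*(-12) = (-2 + ((2 + (6 + (-3 + 4*(-2)))*0) - 1/4*(-2)))*(-12) = (-2 + ((2 + (6 + (-3 - 8))*0) + 1/2))*(-12) = (-2 + ((2 + (6 - 11)*0) + 1/2))*(-12) = (-2 + ((2 - 5*0) + 1/2))*(-12) = (-2 + ((2 + 0) + 1/2))*(-12) = (-2 + (2 + 1/2))*(-12) = (-2 + 5/2)*(-12) = (1/2)*(-12) = -6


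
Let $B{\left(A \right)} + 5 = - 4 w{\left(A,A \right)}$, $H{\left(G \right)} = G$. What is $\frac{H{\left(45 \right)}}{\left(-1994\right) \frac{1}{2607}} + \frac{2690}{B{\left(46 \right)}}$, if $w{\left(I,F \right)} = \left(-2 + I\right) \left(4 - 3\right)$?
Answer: $- \frac{26597875}{360914} \approx -73.696$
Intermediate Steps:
$w{\left(I,F \right)} = -2 + I$ ($w{\left(I,F \right)} = \left(-2 + I\right) 1 = -2 + I$)
$B{\left(A \right)} = 3 - 4 A$ ($B{\left(A \right)} = -5 - 4 \left(-2 + A\right) = -5 - \left(-8 + 4 A\right) = 3 - 4 A$)
$\frac{H{\left(45 \right)}}{\left(-1994\right) \frac{1}{2607}} + \frac{2690}{B{\left(46 \right)}} = \frac{45}{\left(-1994\right) \frac{1}{2607}} + \frac{2690}{3 - 184} = \frac{45}{- \frac{1994}{2607}} + \frac{2690}{-181} = 45 \left(- \frac{2607}{1994}\right) + 2690 \left(- \frac{1}{181}\right) = - \frac{117315}{1994} - \frac{2690}{181} = - \frac{26597875}{360914}$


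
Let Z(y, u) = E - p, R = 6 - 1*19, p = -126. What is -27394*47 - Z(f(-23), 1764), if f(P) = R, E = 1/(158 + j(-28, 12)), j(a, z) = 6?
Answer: -211173617/164 ≈ -1.2876e+6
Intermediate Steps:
R = -13 (R = 6 - 19 = -13)
E = 1/164 (E = 1/(158 + 6) = 1/164 ≈ 0.0060976)
f(P) = -13
Z(y, u) = 20665/164 (Z(y, u) = 1/164 - 1*(-126) = 1/164 + 126 = 20665/164)
-27394*47 - Z(f(-23), 1764) = -27394*47 - 1*20665/164 = -1287518 - 20665/164 = -211173617/164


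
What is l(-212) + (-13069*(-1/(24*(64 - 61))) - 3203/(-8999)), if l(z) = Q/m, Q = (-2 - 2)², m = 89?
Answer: 10497997531/57665592 ≈ 182.05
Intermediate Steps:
Q = 16 (Q = (-4)² = 16)
l(z) = 16/89
l(-212) + (-13069*(-1/(24*(64 - 61))) - 3203/(-8999)) = 16/89 + (-13069*(-1/(24*(64 - 61))) - 3203/(-8999)) = 16/89 + (-13069/((-24*3)) - 3203*(-1/8999)) = 16/89 + (-13069/(-72) + 3203/8999) = 16/89 + (-13069*(-1/72) + 3203/8999) = 16/89 + (13069/72 + 3203/8999) = 16/89 + 117838547/647928 = 10497997531/57665592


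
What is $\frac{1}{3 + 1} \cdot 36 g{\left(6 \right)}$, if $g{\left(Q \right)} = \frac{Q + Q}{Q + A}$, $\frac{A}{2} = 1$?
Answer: $\frac{27}{2} \approx 13.5$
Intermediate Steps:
$A = 2$ ($A = 2 \cdot 1 = 2$)
$g{\left(Q \right)} = \frac{2 Q}{2 + Q}$ ($g{\left(Q \right)} = \frac{Q + Q}{Q + 2} = \frac{2 Q}{2 + Q}$)
$\frac{1}{3 + 1} \cdot 36 g{\left(6 \right)} = \frac{1}{3 + 1} \cdot 36 \cdot 2 \cdot 6 \frac{1}{2 + 6} = \frac{1}{4} \cdot 36 \cdot 2 \cdot 6 \cdot \frac{1}{8} = 9 \cdot \frac{3}{2} = \frac{27}{2}$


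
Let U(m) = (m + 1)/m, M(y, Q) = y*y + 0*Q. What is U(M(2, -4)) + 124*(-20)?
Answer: -9915/4 ≈ -2478.8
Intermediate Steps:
M(y, Q) = y² (M(y, Q) = y² + 0 = y²)
U(m) = (1 + m)/m
U(M(2, -4)) + 124*(-20) = (1 + 2²)/(2²) + 124*(-20) = (1 + 4)/4 - 2480 = (¼)*5 - 2480 = 5/4 - 2480 = -9915/4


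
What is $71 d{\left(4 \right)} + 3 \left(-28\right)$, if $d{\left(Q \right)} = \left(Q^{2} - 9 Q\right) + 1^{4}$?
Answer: $-1433$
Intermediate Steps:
$d{\left(Q \right)} = 1 + Q^{2} - 9 Q$ ($d{\left(Q \right)} = \left(Q^{2} - 9 Q\right) + 1 = 1 + Q^{2} - 9 Q$)
$71 d{\left(4 \right)} + 3 \left(-28\right) = 71 \left(1 + 4^{2} - 36\right) + 3 \left(-28\right) = 71 \left(1 + 16 - 36\right) - 84 = 71 \left(-19\right) - 84 = -1349 - 84 = -1433$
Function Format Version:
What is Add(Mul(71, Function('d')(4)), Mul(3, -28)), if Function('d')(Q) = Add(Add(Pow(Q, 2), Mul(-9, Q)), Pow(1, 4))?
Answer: -1433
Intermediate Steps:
Function('d')(Q) = Add(1, Pow(Q, 2), Mul(-9, Q)) (Function('d')(Q) = Add(Add(Pow(Q, 2), Mul(-9, Q)), 1) = Add(1, Pow(Q, 2), Mul(-9, Q)))
Add(Mul(71, Function('d')(4)), Mul(3, -28)) = Add(Mul(71, Add(1, Pow(4, 2), Mul(-9, 4))), Mul(3, -28)) = Add(Mul(71, Add(1, 16, -36)), -84) = Add(Mul(71, -19), -84) = Add(-1349, -84) = -1433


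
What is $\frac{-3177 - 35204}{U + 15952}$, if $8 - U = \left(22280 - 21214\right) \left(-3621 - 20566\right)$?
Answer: $- \frac{38381}{25799302} \approx -0.0014877$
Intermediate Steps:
$U = 25783350$ ($U = 8 - \left(22280 - 21214\right) \left(-3621 - 20566\right) = 8 - 1066 \left(-24187\right) = 8 - -25783342 = 8 + 25783342 = 25783350$)
$\frac{-3177 - 35204}{U + 15952} = \frac{-3177 - 35204}{25783350 + 15952} = - \frac{38381}{25799302}$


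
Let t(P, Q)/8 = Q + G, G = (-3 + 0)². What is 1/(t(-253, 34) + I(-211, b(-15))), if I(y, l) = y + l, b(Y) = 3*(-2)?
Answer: 1/127 ≈ 0.0078740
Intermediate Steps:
b(Y) = -6
I(y, l) = l + y
G = 9 (G = (-3)² = 9)
t(P, Q) = 72 + 8*Q (t(P, Q) = 8*(Q + 9) = 8*(9 + Q) = 72 + 8*Q)
1/(t(-253, 34) + I(-211, b(-15))) = 1/((72 + 8*34) + (-6 - 211)) = 1/((72 + 272) - 217) = 1/(344 - 217) = 1/127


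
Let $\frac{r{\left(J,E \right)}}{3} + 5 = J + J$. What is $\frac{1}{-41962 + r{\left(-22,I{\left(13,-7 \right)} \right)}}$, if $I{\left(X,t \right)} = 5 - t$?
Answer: $- \frac{1}{42109} \approx -2.3748 \cdot 10^{-5}$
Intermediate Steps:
$r{\left(J,E \right)} = -15 + 6 J$ ($r{\left(J,E \right)} = -15 + 3 \left(J + J\right) = -15 + 3 \cdot 2 J = -15 + 6 J$)
$\frac{1}{-41962 + r{\left(-22,I{\left(13,-7 \right)} \right)}} = \frac{1}{-41962 + \left(-15 + 6 \left(-22\right)\right)} = \frac{1}{-41962 - 147} = \frac{1}{-42109} = - \frac{1}{42109}$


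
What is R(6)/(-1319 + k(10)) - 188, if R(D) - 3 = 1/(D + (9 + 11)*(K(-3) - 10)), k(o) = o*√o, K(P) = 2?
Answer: -50341216531/267769194 - 2305*√10/133884597 ≈ -188.00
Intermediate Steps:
k(o) = o^(3/2)
R(D) = 3 + 1/(-160 + D) (R(D) = 3 + 1/(D + (9 + 11)*(2 - 10)) = 3 + 1/(D + 20*(-8)) = 3 + 1/(D - 160) = 3 + 1/(-160 + D))
R(6)/(-1319 + k(10)) - 188 = ((-479 + 3*6)/(-160 + 6))/(-1319 + 10^(3/2)) - 188 = ((-479 + 18)/(-154))/(-1319 + 10*√10) - 188 = (-1/154*(-461))/(-1319 + 10*√10) - 188 = (461/154)/(-1319 + 10*√10) - 188 = 461/(154*(-1319 + 10*√10)) - 188 = -188 + 461/(154*(-1319 + 10*√10))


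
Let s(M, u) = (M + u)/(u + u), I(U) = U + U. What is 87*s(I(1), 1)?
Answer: 261/2 ≈ 130.50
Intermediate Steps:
I(U) = 2*U
s(M, u) = (M + u)/(2*u) (s(M, u) = (M + u)/((2*u)) = (M + u)*(1/(2*u)) = (M + u)/(2*u))
87*s(I(1), 1) = 87*((½)*(2*1 + 1)/1) = 87*((½)*1*(2 + 1)) = 87*((½)*1*3) = 87*(3/2) = 261/2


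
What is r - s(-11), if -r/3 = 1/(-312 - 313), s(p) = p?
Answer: 6878/625 ≈ 11.005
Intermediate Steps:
r = 3/625 (r = -3/(-312 - 313) = -3/(-625) = -3*(-1/625) = 3/625 ≈ 0.0048000)
r - s(-11) = 3/625 - 1*(-11) = 3/625 + 11 = 6878/625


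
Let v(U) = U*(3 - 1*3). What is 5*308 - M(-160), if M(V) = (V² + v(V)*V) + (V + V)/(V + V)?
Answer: -24061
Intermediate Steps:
v(U) = 0 (v(U) = U*(3 - 3) = U*0 = 0)
M(V) = 1 + V² (M(V) = (V² + 0*V) + (V + V)/(V + V) = (V² + 0) + (2*V)/((2*V)) = V² + (2*V)*(1/(2*V)) = V² + 1 = 1 + V²)
5*308 - M(-160) = 5*308 - (1 + (-160)²) = 1540 - (1 + 25600) = 1540 - 1*25601 = 1540 - 25601 = -24061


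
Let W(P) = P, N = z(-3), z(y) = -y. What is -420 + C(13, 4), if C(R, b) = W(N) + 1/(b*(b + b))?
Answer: -13343/32 ≈ -416.97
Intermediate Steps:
N = 3 (N = -1*(-3) = 3)
C(R, b) = 3 + 1/(2*b**2) (C(R, b) = 3 + 1/(b*(b + b)) = 3 + 1/(b*(2*b)) = 3 + 1/(2*b**2))
-420 + C(13, 4) = -420 + (3 + (1/2)/4**2) = -420 + (3 + (1/2)*(1/16)) = -420 + (3 + 1/32) = -420 + 97/32 = -13343/32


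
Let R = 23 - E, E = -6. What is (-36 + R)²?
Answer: 49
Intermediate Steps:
R = 29 (R = 23 - 1*(-6) = 23 + 6 = 29)
(-36 + R)² = (-36 + 29)² = (-7)² = 49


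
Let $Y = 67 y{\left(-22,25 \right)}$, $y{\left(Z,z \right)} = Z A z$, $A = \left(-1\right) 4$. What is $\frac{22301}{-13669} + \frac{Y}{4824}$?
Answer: $\frac{3558266}{123021} \approx 28.924$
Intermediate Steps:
$A = -4$
$y{\left(Z,z \right)} = - 4 Z z$ ($y{\left(Z,z \right)} = Z \left(-4\right) z = - 4 Z z$)
$Y = 147400$ ($Y = 67 \left(\left(-4\right) \left(-22\right) 25\right) = 67 \cdot 2200 = 147400$)
$\frac{22301}{-13669} + \frac{Y}{4824} = \frac{22301}{-13669} + \frac{147400}{4824} = 22301 \left(- \frac{1}{13669}\right) + 147400 \cdot \frac{1}{4824} = - \frac{22301}{13669} + \frac{275}{9} = \frac{3558266}{123021}$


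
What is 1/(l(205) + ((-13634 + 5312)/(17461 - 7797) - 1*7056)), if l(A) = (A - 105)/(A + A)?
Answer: -198112/1398000553 ≈ -0.00014171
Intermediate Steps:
l(A) = (-105 + A)/(2*A) (l(A) = (-105 + A)/((2*A)) = (-105 + A)*(1/(2*A)) = (-105 + A)/(2*A))
1/(l(205) + ((-13634 + 5312)/(17461 - 7797) - 1*7056)) = 1/((1/2)*(-105 + 205)/205 + ((-13634 + 5312)/(17461 - 7797) - 1*7056)) = 1/((1/2)*(1/205)*100 + (-8322/9664 - 7056)) = 1/(10/41 + (-8322*1/9664 - 7056)) = 1/(10/41 + (-4161/4832 - 7056)) = 1/(10/41 - 34098753/4832) = 1/(-1398000553/198112) = -198112/1398000553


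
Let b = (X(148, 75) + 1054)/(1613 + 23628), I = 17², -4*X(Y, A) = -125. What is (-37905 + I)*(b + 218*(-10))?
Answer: 2069793871316/25241 ≈ 8.2001e+7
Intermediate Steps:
X(Y, A) = 125/4 (X(Y, A) = -¼*(-125) = 125/4)
I = 289
b = 4341/100964 (b = (125/4 + 1054)/(1613 + 23628) = (4341/4)/25241 = (4341/4)*(1/25241) = 4341/100964 ≈ 0.042996)
(-37905 + I)*(b + 218*(-10)) = (-37905 + 289)*(4341/100964 + 218*(-10)) = -37616*(4341/100964 - 2180) = -37616*(-220097179/100964) = 2069793871316/25241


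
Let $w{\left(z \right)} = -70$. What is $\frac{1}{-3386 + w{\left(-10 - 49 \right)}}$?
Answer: $- \frac{1}{3456} \approx -0.00028935$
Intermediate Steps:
$\frac{1}{-3386 + w{\left(-10 - 49 \right)}} = \frac{1}{-3386 - 70} = \frac{1}{-3456} = - \frac{1}{3456}$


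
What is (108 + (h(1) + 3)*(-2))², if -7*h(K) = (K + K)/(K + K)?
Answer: 512656/49 ≈ 10462.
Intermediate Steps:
h(K) = -⅐ (h(K) = -(K + K)/(7*(K + K)) = -2*K/(7*(2*K)) = -2*K*1/(2*K)/7 = -⅐*1 = -⅐)
(108 + (h(1) + 3)*(-2))² = (108 + (-⅐ + 3)*(-2))² = (108 + (20/7)*(-2))² = (108 - 40/7)² = (716/7)² = 512656/49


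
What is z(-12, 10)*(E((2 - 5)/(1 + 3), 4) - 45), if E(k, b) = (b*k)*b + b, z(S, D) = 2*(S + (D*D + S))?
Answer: -8056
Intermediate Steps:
z(S, D) = 2*D² + 4*S (z(S, D) = 2*(S + (D² + S)) = 2*(S + (S + D²)) = 2*(D² + 2*S) = 2*D² + 4*S)
E(k, b) = b + k*b² (E(k, b) = k*b² + b = b + k*b²)
z(-12, 10)*(E((2 - 5)/(1 + 3), 4) - 45) = (2*10² + 4*(-12))*(4*(1 + 4*((2 - 5)/(1 + 3))) - 45) = (2*100 - 48)*(4*(1 + 4*(-3/4)) - 45) = (200 - 48)*(4*(1 + 4*(-3*¼)) - 45) = 152*(4*(1 + 4*(-¾)) - 45) = 152*(4*(1 - 3) - 45) = 152*(4*(-2) - 45) = 152*(-8 - 45) = 152*(-53) = -8056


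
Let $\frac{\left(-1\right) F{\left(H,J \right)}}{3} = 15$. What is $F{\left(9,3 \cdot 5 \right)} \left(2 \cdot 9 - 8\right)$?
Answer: $-450$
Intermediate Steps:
$F{\left(H,J \right)} = -45$ ($F{\left(H,J \right)} = \left(-3\right) 15 = -45$)
$F{\left(9,3 \cdot 5 \right)} \left(2 \cdot 9 - 8\right) = - 45 \left(2 \cdot 9 - 8\right) = - 45 \left(18 - 8\right) = \left(-45\right) 10 = -450$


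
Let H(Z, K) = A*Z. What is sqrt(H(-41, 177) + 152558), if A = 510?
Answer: 88*sqrt(17) ≈ 362.83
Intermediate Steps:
H(Z, K) = 510*Z
sqrt(H(-41, 177) + 152558) = sqrt(510*(-41) + 152558) = sqrt(-20910 + 152558) = sqrt(131648) = 88*sqrt(17)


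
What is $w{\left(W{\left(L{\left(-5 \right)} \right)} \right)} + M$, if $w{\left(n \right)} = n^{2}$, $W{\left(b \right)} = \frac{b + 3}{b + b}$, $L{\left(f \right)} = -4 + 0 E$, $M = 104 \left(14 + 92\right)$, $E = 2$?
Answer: $\frac{705537}{64} \approx 11024.0$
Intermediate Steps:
$M = 11024$ ($M = 104 \cdot 106 = 11024$)
$L{\left(f \right)} = -4$ ($L{\left(f \right)} = -4 + 0 \cdot 2 = -4 + 0 = -4$)
$W{\left(b \right)} = \frac{3 + b}{2 b}$
$w{\left(W{\left(L{\left(-5 \right)} \right)} \right)} + M = \left(\frac{3 - 4}{2 \left(-4\right)}\right)^{2} + 11024 = \left(\frac{1}{2} \left(- \frac{1}{4}\right) \left(-1\right)\right)^{2} + 11024 = \left(\frac{1}{8}\right)^{2} + 11024 = \frac{1}{64} + 11024 = \frac{705537}{64}$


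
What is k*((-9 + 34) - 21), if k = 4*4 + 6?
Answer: 88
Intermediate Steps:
k = 22 (k = 16 + 6 = 22)
k*((-9 + 34) - 21) = 22*((-9 + 34) - 21) = 22*(25 - 21) = 22*4 = 88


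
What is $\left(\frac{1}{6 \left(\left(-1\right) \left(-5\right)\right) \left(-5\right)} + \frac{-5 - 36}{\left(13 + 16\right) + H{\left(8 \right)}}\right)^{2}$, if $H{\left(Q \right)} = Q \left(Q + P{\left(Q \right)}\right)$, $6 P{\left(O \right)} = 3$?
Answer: $\frac{39025009}{211702500} \approx 0.18434$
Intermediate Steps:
$P{\left(O \right)} = \frac{1}{2}$ ($P{\left(O \right)} = \frac{1}{6} \cdot 3 = \frac{1}{2}$)
$H{\left(Q \right)} = Q \left(\frac{1}{2} + Q\right)$ ($H{\left(Q \right)} = Q \left(Q + \frac{1}{2}\right) = Q \left(\frac{1}{2} + Q\right)$)
$\left(\frac{1}{6 \left(\left(-1\right) \left(-5\right)\right) \left(-5\right)} + \frac{-5 - 36}{\left(13 + 16\right) + H{\left(8 \right)}}\right)^{2} = \left(\frac{1}{6 \left(\left(-1\right) \left(-5\right)\right) \left(-5\right)} + \frac{-5 - 36}{\left(13 + 16\right) + 8 \left(\frac{1}{2} + 8\right)}\right)^{2} = \left(\frac{1}{6 \cdot 5 \left(-5\right)} - \frac{41}{29 + 8 \cdot \frac{17}{2}}\right)^{2} = \left(\frac{1}{30 \left(-5\right)} - \frac{41}{29 + 68}\right)^{2} = \left(\frac{1}{-150} - \frac{41}{97}\right)^{2} = \left(- \frac{1}{150} - \frac{41}{97}\right)^{2} = \left(- \frac{6247}{14550}\right)^{2} = \frac{39025009}{211702500}$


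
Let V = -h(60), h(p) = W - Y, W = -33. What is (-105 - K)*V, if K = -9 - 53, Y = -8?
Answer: -1075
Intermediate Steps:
K = -62
h(p) = -25 (h(p) = -33 - 1*(-8) = -33 + 8 = -25)
V = 25 (V = -1*(-25) = 25)
(-105 - K)*V = (-105 - 1*(-62))*25 = (-105 + 62)*25 = -43*25 = -1075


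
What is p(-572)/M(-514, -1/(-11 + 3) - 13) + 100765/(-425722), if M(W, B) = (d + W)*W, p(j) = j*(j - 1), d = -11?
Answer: 18723584097/19146846950 ≈ 0.97789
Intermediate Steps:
p(j) = j*(-1 + j)
M(W, B) = W*(-11 + W) (M(W, B) = (-11 + W)*W = W*(-11 + W))
p(-572)/M(-514, -1/(-11 + 3) - 13) + 100765/(-425722) = (-572*(-1 - 572))/((-514*(-11 - 514))) + 100765/(-425722) = (-572*(-573))/((-514*(-525))) + 100765*(-1/425722) = 327756/269850 - 100765/425722 = 327756*(1/269850) - 100765/425722 = 54626/44975 - 100765/425722 = 18723584097/19146846950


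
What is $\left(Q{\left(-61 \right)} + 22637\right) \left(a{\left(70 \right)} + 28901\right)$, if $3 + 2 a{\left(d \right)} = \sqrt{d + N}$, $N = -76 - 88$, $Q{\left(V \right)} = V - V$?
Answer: $\frac{1308395963}{2} + \frac{22637 i \sqrt{94}}{2} \approx 6.542 \cdot 10^{8} + 1.0974 \cdot 10^{5} i$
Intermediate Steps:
$Q{\left(V \right)} = 0$
$N = -164$
$a{\left(d \right)} = - \frac{3}{2} + \frac{\sqrt{-164 + d}}{2}$ ($a{\left(d \right)} = - \frac{3}{2} + \frac{\sqrt{d - 164}}{2} = - \frac{3}{2} + \frac{\sqrt{-164 + d}}{2}$)
$\left(Q{\left(-61 \right)} + 22637\right) \left(a{\left(70 \right)} + 28901\right) = \left(0 + 22637\right) \left(\left(- \frac{3}{2} + \frac{\sqrt{-164 + 70}}{2}\right) + 28901\right) = 22637 \left(\left(- \frac{3}{2} + \frac{\sqrt{-94}}{2}\right) + 28901\right) = 22637 \left(\left(- \frac{3}{2} + \frac{i \sqrt{94}}{2}\right) + 28901\right) = 22637 \left(\frac{57799}{2} + \frac{i \sqrt{94}}{2}\right) = \frac{1308395963}{2} + \frac{22637 i \sqrt{94}}{2}$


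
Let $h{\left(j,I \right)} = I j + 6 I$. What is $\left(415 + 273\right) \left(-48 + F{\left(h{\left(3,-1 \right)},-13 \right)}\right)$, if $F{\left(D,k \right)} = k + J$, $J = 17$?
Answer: $-30272$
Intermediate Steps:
$h{\left(j,I \right)} = 6 I + I j$
$F{\left(D,k \right)} = 17 + k$ ($F{\left(D,k \right)} = k + 17 = 17 + k$)
$\left(415 + 273\right) \left(-48 + F{\left(h{\left(3,-1 \right)},-13 \right)}\right) = \left(415 + 273\right) \left(-48 + \left(17 - 13\right)\right) = 688 \left(-48 + 4\right) = 688 \left(-44\right) = -30272$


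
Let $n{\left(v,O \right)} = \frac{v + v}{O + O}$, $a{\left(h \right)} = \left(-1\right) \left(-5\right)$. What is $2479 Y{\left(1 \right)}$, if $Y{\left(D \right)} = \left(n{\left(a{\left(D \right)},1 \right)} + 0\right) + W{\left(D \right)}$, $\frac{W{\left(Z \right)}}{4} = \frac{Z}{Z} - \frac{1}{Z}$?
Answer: $12395$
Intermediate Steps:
$W{\left(Z \right)} = 4 - \frac{4}{Z}$ ($W{\left(Z \right)} = 4 \left(\frac{Z}{Z} - \frac{1}{Z}\right) = 4 \left(1 - \frac{1}{Z}\right) = 4 - \frac{4}{Z}$)
$a{\left(h \right)} = 5$
$n{\left(v,O \right)} = \frac{v}{O}$ ($n{\left(v,O \right)} = \frac{2 v}{2 O} = 2 v \frac{1}{2 O} = \frac{v}{O}$)
$Y{\left(D \right)} = 9 - \frac{4}{D}$ ($Y{\left(D \right)} = \left(\frac{5}{1} + 0\right) + \left(4 - \frac{4}{D}\right) = \left(5 \cdot 1 + 0\right) + \left(4 - \frac{4}{D}\right) = \left(5 + 0\right) + \left(4 - \frac{4}{D}\right) = 5 + \left(4 - \frac{4}{D}\right) = 9 - \frac{4}{D}$)
$2479 Y{\left(1 \right)} = 2479 \left(9 - \frac{4}{1}\right) = 2479 \left(9 - 4\right) = 2479 \cdot 5 = 12395$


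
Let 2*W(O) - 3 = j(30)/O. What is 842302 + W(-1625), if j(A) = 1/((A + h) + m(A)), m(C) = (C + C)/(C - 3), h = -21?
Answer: 138243061933/164125 ≈ 8.4230e+5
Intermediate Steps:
m(C) = 2*C/(-3 + C) (m(C) = (2*C)/(-3 + C) = 2*C/(-3 + C))
j(A) = 1/(-21 + A + 2*A/(-3 + A)) (j(A) = 1/((A - 21) + 2*A/(-3 + A)) = 1/((-21 + A) + 2*A/(-3 + A)) = 1/(-21 + A + 2*A/(-3 + A)))
W(O) = 3/2 + 9/(202*O) (W(O) = 3/2 + (((-3 + 30)/(63 + 30² - 22*30))/O)/2 = 3/2 + ((27/(63 + 900 - 660))/O)/2 = 3/2 + ((27/303)/O)/2 = 3/2 + (((1/303)*27)/O)/2 = 3/2 + (9/(101*O))/2 = 3/2 + 9/(202*O))
842302 + W(-1625) = 842302 + (3/202)*(3 + 101*(-1625))/(-1625) = 842302 + (3/202)*(-1/1625)*(3 - 164125) = 842302 + (3/202)*(-1/1625)*(-164122) = 842302 + 246183/164125 = 138243061933/164125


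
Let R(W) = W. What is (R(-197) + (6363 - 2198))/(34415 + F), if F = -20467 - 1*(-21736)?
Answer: 992/8921 ≈ 0.11120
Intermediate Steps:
F = 1269 (F = -20467 + 21736 = 1269)
(R(-197) + (6363 - 2198))/(34415 + F) = (-197 + (6363 - 2198))/(34415 + 1269) = (-197 + 4165)/35684 = 3968*(1/35684) = 992/8921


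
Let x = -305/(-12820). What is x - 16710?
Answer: -42844379/2564 ≈ -16710.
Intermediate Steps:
x = 61/2564 (x = -305*(-1/12820) = 61/2564 ≈ 0.023791)
x - 16710 = 61/2564 - 16710 = -42844379/2564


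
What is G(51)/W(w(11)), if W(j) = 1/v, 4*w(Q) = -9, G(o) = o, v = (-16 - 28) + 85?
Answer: 2091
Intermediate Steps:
v = 41 (v = -44 + 85 = 41)
w(Q) = -9/4 (w(Q) = (¼)*(-9) = -9/4)
W(j) = 1/41
G(51)/W(w(11)) = 51/(1/41) = 51*41 = 2091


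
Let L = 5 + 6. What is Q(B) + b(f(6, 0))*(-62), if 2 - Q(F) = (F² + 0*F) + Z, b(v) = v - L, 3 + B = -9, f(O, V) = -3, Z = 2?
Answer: 724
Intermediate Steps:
B = -12 (B = -3 - 9 = -12)
L = 11
b(v) = -11 + v (b(v) = v - 1*11 = v - 11 = -11 + v)
Q(F) = -F² (Q(F) = 2 - ((F² + 0*F) + 2) = 2 - ((F² + 0) + 2) = 2 - (F² + 2) = 2 - (2 + F²) = 2 + (-2 - F²) = -F²)
Q(B) + b(f(6, 0))*(-62) = -1*(-12)² + (-11 - 3)*(-62) = -1*144 - 14*(-62) = -144 + 868 = 724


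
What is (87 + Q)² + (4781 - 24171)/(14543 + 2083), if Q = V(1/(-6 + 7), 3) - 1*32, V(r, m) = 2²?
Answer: 28927858/8313 ≈ 3479.8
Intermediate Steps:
V(r, m) = 4
Q = -28 (Q = 4 - 1*32 = 4 - 32 = -28)
(87 + Q)² + (4781 - 24171)/(14543 + 2083) = (87 - 28)² + (4781 - 24171)/(14543 + 2083) = 59² - 19390/16626 = 3481 - 19390*1/16626 = 3481 - 9695/8313 = 28927858/8313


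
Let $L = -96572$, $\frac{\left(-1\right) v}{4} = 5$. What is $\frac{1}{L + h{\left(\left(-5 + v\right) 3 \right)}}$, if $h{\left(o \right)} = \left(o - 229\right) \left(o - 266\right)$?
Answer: $\frac{1}{7092} \approx 0.000141$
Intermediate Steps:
$v = -20$ ($v = \left(-4\right) 5 = -20$)
$h{\left(o \right)} = \left(-266 + o\right) \left(-229 + o\right)$ ($h{\left(o \right)} = \left(-229 + o\right) \left(-266 + o\right) = \left(-266 + o\right) \left(-229 + o\right)$)
$\frac{1}{L + h{\left(\left(-5 + v\right) 3 \right)}} = \frac{1}{-96572 + \left(60914 + \left(\left(-5 - 20\right) 3\right)^{2} - 495 \left(-5 - 20\right) 3\right)} = \frac{1}{-96572 + \left(60914 + \left(\left(-25\right) 3\right)^{2} - 495 \left(\left(-25\right) 3\right)\right)} = \frac{1}{-96572 + \left(60914 + \left(-75\right)^{2} - -37125\right)} = \frac{1}{-96572 + \left(60914 + 5625 + 37125\right)} = \frac{1}{-96572 + 103664} = \frac{1}{7092}$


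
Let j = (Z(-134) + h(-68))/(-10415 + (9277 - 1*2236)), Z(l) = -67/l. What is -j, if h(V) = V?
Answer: -135/6748 ≈ -0.020006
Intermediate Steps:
j = 135/6748 (j = (-67/(-134) - 68)/(-10415 + (9277 - 1*2236)) = (-67*(-1/134) - 68)/(-10415 + (9277 - 2236)) = (½ - 68)/(-10415 + 7041) = -135/2/(-3374) = -135/2*(-1/3374) = 135/6748 ≈ 0.020006)
-j = -1*135/6748 = -135/6748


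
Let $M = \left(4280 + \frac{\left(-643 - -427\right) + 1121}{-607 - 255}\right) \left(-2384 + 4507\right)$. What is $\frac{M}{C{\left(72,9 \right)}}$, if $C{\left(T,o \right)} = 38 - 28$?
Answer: $\frac{1566117993}{1724} \approx 9.0842 \cdot 10^{5}$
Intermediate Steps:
$C{\left(T,o \right)} = 10$ ($C{\left(T,o \right)} = 38 - 28 = 10$)
$M = \frac{7830589965}{862}$ ($M = \left(4280 + \frac{\left(-643 + 427\right) + 1121}{-862}\right) 2123 = \left(4280 + \left(-216 + 1121\right) \left(- \frac{1}{862}\right)\right) 2123 = \left(4280 + 905 \left(- \frac{1}{862}\right)\right) 2123 = \left(4280 - \frac{905}{862}\right) 2123 = \frac{3688455}{862} \cdot 2123 = \frac{7830589965}{862} \approx 9.0842 \cdot 10^{6}$)
$\frac{M}{C{\left(72,9 \right)}} = \frac{7830589965}{862 \cdot 10} = \frac{7830589965}{862} \cdot \frac{1}{10} = \frac{1566117993}{1724}$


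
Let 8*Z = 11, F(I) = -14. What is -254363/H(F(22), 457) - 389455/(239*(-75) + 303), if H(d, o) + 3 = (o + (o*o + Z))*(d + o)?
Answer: 8753216363519/396113357142 ≈ 22.098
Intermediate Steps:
Z = 11/8 (Z = (⅛)*11 = 11/8 ≈ 1.3750)
H(d, o) = -3 + (d + o)*(11/8 + o + o²) (H(d, o) = -3 + (o + (o*o + 11/8))*(d + o) = -3 + (o + (o² + 11/8))*(d + o) = -3 + (o + (11/8 + o²))*(d + o) = -3 + (11/8 + o + o²)*(d + o) = -3 + (d + o)*(11/8 + o + o²))
-254363/H(F(22), 457) - 389455/(239*(-75) + 303) = -254363/(-3 + 457² + 457³ + (11/8)*(-14) + (11/8)*457 - 14*457 - 14*457²) - 389455/(239*(-75) + 303) = -254363/(-3 + 208849 + 95443993 - 77/4 + 5027/8 - 6398 - 14*208849) - 389455/(-17925 + 303) = -254363/(-3 + 208849 + 95443993 - 77/4 + 5027/8 - 6398 - 2923886) - 389455/(-17622) = -254363/741785313/8 - 389455*(-1/17622) = -254363*8/741785313 + 35405/1602 = -2034904/741785313 + 35405/1602 = 8753216363519/396113357142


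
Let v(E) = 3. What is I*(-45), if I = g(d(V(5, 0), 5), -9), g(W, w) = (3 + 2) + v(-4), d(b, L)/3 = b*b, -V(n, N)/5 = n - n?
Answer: -360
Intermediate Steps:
V(n, N) = 0 (V(n, N) = -5*(n - n) = -5*0 = 0)
d(b, L) = 3*b² (d(b, L) = 3*(b*b) = 3*b²)
g(W, w) = 8 (g(W, w) = (3 + 2) + 3 = 5 + 3 = 8)
I = 8
I*(-45) = 8*(-45) = -360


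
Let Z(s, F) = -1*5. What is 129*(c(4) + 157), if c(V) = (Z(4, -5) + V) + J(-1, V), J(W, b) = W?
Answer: 19995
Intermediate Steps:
Z(s, F) = -5
c(V) = -6 + V (c(V) = (-5 + V) - 1 = -6 + V)
129*(c(4) + 157) = 129*((-6 + 4) + 157) = 129*(-2 + 157) = 129*155 = 19995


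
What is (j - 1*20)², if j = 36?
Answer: 256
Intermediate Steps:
(j - 1*20)² = (36 - 1*20)² = (36 - 20)² = 16² = 256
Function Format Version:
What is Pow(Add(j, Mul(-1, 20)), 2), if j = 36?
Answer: 256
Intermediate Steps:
Pow(Add(j, Mul(-1, 20)), 2) = Pow(Add(36, Mul(-1, 20)), 2) = Pow(Add(36, -20), 2) = Pow(16, 2) = 256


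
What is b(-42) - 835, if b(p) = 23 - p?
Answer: -770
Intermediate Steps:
b(-42) - 835 = (23 - 1*(-42)) - 835 = (23 + 42) - 835 = 65 - 835 = -770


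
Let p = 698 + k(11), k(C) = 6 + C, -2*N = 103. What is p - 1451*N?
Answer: 150883/2 ≈ 75442.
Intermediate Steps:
N = -103/2 (N = -½*103 = -103/2 ≈ -51.500)
p = 715 (p = 698 + (6 + 11) = 698 + 17 = 715)
p - 1451*N = 715 - 1451*(-103/2) = 715 + 149453/2 = 150883/2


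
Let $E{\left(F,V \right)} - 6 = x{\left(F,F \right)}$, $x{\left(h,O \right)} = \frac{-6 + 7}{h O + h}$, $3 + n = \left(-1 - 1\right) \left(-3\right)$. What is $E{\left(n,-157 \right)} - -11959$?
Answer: $\frac{143581}{12} \approx 11965.0$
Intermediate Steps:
$n = 3$ ($n = -3 + \left(-1 - 1\right) \left(-3\right) = -3 - -6 = -3 + 6 = 3$)
$x{\left(h,O \right)} = \frac{1}{h + O h}$ ($x{\left(h,O \right)} = 1 \frac{1}{O h + h} = 1 \frac{1}{h + O h} = \frac{1}{h + O h}$)
$E{\left(F,V \right)} = 6 + \frac{1}{F \left(1 + F\right)}$
$E{\left(n,-157 \right)} - -11959 = \left(6 + \frac{1}{3 \left(1 + 3\right)}\right) - -11959 = \left(6 + \frac{1}{3 \cdot 4}\right) + 11959 = \left(6 + \frac{1}{3} \cdot \frac{1}{4}\right) + 11959 = \left(6 + \frac{1}{12}\right) + 11959 = \frac{73}{12} + 11959 = \frac{143581}{12}$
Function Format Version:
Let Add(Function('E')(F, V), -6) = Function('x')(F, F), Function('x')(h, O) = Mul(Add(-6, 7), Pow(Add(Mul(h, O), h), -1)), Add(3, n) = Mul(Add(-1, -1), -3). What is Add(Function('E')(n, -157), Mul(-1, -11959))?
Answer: Rational(143581, 12) ≈ 11965.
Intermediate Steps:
n = 3 (n = Add(-3, Mul(Add(-1, -1), -3)) = Add(-3, Mul(-2, -3)) = Add(-3, 6) = 3)
Function('x')(h, O) = Pow(Add(h, Mul(O, h)), -1) (Function('x')(h, O) = Mul(1, Pow(Add(Mul(O, h), h), -1)) = Mul(1, Pow(Add(h, Mul(O, h)), -1)) = Pow(Add(h, Mul(O, h)), -1))
Function('E')(F, V) = Add(6, Mul(Pow(F, -1), Pow(Add(1, F), -1)))
Add(Function('E')(n, -157), Mul(-1, -11959)) = Add(Add(6, Mul(Pow(3, -1), Pow(Add(1, 3), -1))), Mul(-1, -11959)) = Add(Add(6, Mul(Rational(1, 3), Pow(4, -1))), 11959) = Add(Add(6, Mul(Rational(1, 3), Rational(1, 4))), 11959) = Add(Add(6, Rational(1, 12)), 11959) = Add(Rational(73, 12), 11959) = Rational(143581, 12)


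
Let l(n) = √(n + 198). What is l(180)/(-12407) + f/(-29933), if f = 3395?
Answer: -3395/29933 - 3*√42/12407 ≈ -0.11499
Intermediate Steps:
l(n) = √(198 + n)
l(180)/(-12407) + f/(-29933) = √(198 + 180)/(-12407) + 3395/(-29933) = √378*(-1/12407) + 3395*(-1/29933) = (3*√42)*(-1/12407) - 3395/29933 = -3*√42/12407 - 3395/29933 = -3395/29933 - 3*√42/12407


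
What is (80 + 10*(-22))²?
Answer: 19600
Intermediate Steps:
(80 + 10*(-22))² = (80 - 220)² = (-140)² = 19600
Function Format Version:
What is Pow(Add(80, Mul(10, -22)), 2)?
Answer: 19600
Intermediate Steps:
Pow(Add(80, Mul(10, -22)), 2) = Pow(Add(80, -220), 2) = Pow(-140, 2) = 19600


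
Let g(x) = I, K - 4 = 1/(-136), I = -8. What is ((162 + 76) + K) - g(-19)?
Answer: 33999/136 ≈ 249.99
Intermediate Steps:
K = 543/136 (K = 4 + 1/(-136) = 4 - 1/136 = 543/136 ≈ 3.9926)
g(x) = -8
((162 + 76) + K) - g(-19) = ((162 + 76) + 543/136) - 1*(-8) = (238 + 543/136) + 8 = 32911/136 + 8 = 33999/136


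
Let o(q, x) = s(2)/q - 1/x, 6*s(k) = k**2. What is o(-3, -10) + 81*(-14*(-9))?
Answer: 918529/90 ≈ 10206.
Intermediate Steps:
s(k) = k**2/6
o(q, x) = -1/x + 2/(3*q) (o(q, x) = ((1/6)*2**2)/q - 1/x = ((1/6)*4)/q - 1/x = 2/(3*q) - 1/x = -1/x + 2/(3*q))
o(-3, -10) + 81*(-14*(-9)) = (-1/(-10) + (2/3)/(-3)) + 81*(-14*(-9)) = (-1*(-1/10) + (2/3)*(-1/3)) + 81*126 = (1/10 - 2/9) + 10206 = -11/90 + 10206 = 918529/90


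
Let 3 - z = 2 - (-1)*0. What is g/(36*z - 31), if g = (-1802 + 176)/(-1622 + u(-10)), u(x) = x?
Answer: 271/1360 ≈ 0.19926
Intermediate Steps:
z = 1 (z = 3 - (2 - (-1)*0) = 3 - (2 - 1*0) = 3 - (2 + 0) = 3 - 1*2 = 3 - 2 = 1)
g = 271/272 (g = (-1802 + 176)/(-1622 - 10) = -1626/(-1632) = -1626*(-1/1632) = 271/272 ≈ 0.99632)
g/(36*z - 31) = 271/(272*(36*1 - 31)) = 271/(272*(36 - 31)) = (271/272)/5 = (271/272)*(1/5) = 271/1360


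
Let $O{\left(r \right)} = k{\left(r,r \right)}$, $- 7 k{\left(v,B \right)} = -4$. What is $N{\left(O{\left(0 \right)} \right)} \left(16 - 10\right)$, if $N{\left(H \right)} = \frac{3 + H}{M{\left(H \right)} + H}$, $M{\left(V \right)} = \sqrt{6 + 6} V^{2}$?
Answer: $- \frac{3675}{286} + \frac{2100 \sqrt{3}}{143} \approx 12.586$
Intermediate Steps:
$k{\left(v,B \right)} = \frac{4}{7}$ ($k{\left(v,B \right)} = \left(- \frac{1}{7}\right) \left(-4\right) = \frac{4}{7}$)
$O{\left(r \right)} = \frac{4}{7}$
$M{\left(V \right)} = 2 \sqrt{3} V^{2}$ ($M{\left(V \right)} = \sqrt{12} V^{2} = 2 \sqrt{3} V^{2}$)
$N{\left(H \right)} = \frac{3 + H}{H + 2 \sqrt{3} H^{2}}$ ($N{\left(H \right)} = \frac{3 + H}{2 \sqrt{3} H^{2} + H} = \frac{3 + H}{H + 2 \sqrt{3} H^{2}}$)
$N{\left(O{\left(0 \right)} \right)} \left(16 - 10\right) = \frac{3 + \frac{4}{7}}{\frac{4}{7} \left(1 + 2 \cdot \frac{4}{7} \sqrt{3}\right)} \left(16 - 10\right) = \frac{7}{4} \frac{1}{1 + \frac{8 \sqrt{3}}{7}} \cdot \frac{25}{7} \left(16 - 10\right) = \frac{25}{4 \left(1 + \frac{8 \sqrt{3}}{7}\right)} 6 = \frac{75}{2 \left(1 + \frac{8 \sqrt{3}}{7}\right)}$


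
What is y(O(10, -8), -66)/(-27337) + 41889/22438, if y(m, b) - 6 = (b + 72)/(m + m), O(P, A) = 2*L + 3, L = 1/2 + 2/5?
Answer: 4579883765/2453550424 ≈ 1.8666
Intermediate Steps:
L = 9/10 (L = 1*(½) + 2*(⅕) = ½ + ⅖ = 9/10 ≈ 0.90000)
O(P, A) = 24/5 (O(P, A) = 2*(9/10) + 3 = 9/5 + 3 = 24/5)
y(m, b) = 6 + (72 + b)/(2*m) (y(m, b) = 6 + (b + 72)/(m + m) = 6 + (72 + b)/((2*m)) = 6 + (72 + b)*(1/(2*m)) = 6 + (72 + b)/(2*m))
y(O(10, -8), -66)/(-27337) + 41889/22438 = ((72 - 66 + 12*(24/5))/(2*(24/5)))/(-27337) + 41889/22438 = ((½)*(5/24)*(72 - 66 + 288/5))*(-1/27337) + 41889*(1/22438) = ((½)*(5/24)*(318/5))*(-1/27337) + 41889/22438 = (53/8)*(-1/27337) + 41889/22438 = -53/218696 + 41889/22438 = 4579883765/2453550424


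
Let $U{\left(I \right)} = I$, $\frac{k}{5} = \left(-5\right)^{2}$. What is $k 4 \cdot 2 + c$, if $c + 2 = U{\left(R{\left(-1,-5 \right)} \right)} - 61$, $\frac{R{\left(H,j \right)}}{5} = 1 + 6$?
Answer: $972$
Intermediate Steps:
$R{\left(H,j \right)} = 35$ ($R{\left(H,j \right)} = 5 \left(1 + 6\right) = 5 \cdot 7 = 35$)
$k = 125$ ($k = 5 \left(-5\right)^{2} = 5 \cdot 25 = 125$)
$c = -28$ ($c = -2 + \left(35 - 61\right) = -2 - 26 = -28$)
$k 4 \cdot 2 + c = 125 \cdot 4 \cdot 2 - 28 = 500 \cdot 2 - 28 = 1000 - 28 = 972$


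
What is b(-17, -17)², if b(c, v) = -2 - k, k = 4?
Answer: 36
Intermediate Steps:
b(c, v) = -6 (b(c, v) = -2 - 1*4 = -2 - 4 = -6)
b(-17, -17)² = (-6)² = 36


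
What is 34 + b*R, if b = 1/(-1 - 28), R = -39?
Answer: 1025/29 ≈ 35.345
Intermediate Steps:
b = -1/29 (b = 1/(-29) = -1/29 ≈ -0.034483)
34 + b*R = 34 - 1/29*(-39) = 34 + 39/29 = 1025/29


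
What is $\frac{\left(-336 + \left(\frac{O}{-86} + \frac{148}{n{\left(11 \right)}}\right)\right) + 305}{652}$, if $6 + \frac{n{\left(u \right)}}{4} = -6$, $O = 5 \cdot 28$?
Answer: $- \frac{18427}{336432} \approx -0.054772$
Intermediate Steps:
$O = 140$
$n{\left(u \right)} = -48$ ($n{\left(u \right)} = -24 + 4 \left(-6\right) = -24 - 24 = -48$)
$\frac{\left(-336 + \left(\frac{O}{-86} + \frac{148}{n{\left(11 \right)}}\right)\right) + 305}{652} = \frac{\left(-336 + \left(\frac{140}{-86} + \frac{148}{-48}\right)\right) + 305}{652} = \left(\left(-336 + \left(140 \left(- \frac{1}{86}\right) + 148 \left(- \frac{1}{48}\right)\right)\right) + 305\right) \frac{1}{652} = \left(\left(-336 - \frac{2431}{516}\right) + 305\right) \frac{1}{652} = \left(- \frac{175807}{516} + 305\right) \frac{1}{652} = \left(- \frac{18427}{516}\right) \frac{1}{652} = - \frac{18427}{336432}$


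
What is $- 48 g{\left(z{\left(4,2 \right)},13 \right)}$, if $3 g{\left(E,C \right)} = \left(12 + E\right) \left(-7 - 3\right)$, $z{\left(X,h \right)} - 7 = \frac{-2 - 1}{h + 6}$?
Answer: $2980$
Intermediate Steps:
$z{\left(X,h \right)} = 7 - \frac{3}{6 + h}$ ($z{\left(X,h \right)} = 7 + \frac{-2 - 1}{h + 6} = 7 - \frac{3}{6 + h}$)
$g{\left(E,C \right)} = -40 - \frac{10 E}{3}$ ($g{\left(E,C \right)} = \frac{\left(12 + E\right) \left(-7 - 3\right)}{3} = \frac{\left(12 + E\right) \left(-10\right)}{3} = \frac{-120 - 10 E}{3} = -40 - \frac{10 E}{3}$)
$- 48 g{\left(z{\left(4,2 \right)},13 \right)} = - 48 \left(-40 - \frac{10 \frac{39 + 7 \cdot 2}{6 + 2}}{3}\right) = - 48 \left(-40 - \frac{10 \frac{39 + 14}{8}}{3}\right) = - 48 \left(-40 - \frac{10 \cdot \frac{1}{8} \cdot 53}{3}\right) = - 48 \left(-40 - \frac{265}{12}\right) = \left(-48\right) \left(- \frac{745}{12}\right) = 2980$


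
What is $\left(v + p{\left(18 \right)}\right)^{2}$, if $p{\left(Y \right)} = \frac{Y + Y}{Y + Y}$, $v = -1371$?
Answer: $1876900$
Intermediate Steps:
$p{\left(Y \right)} = 1$ ($p{\left(Y \right)} = \frac{2 Y}{2 Y} = 2 Y \frac{1}{2 Y} = 1$)
$\left(v + p{\left(18 \right)}\right)^{2} = \left(-1371 + 1\right)^{2} = \left(-1370\right)^{2} = 1876900$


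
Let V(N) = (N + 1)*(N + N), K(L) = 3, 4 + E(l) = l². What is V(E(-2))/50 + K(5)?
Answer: 3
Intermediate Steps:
E(l) = -4 + l²
V(N) = 2*N*(1 + N) (V(N) = (1 + N)*(2*N) = 2*N*(1 + N))
V(E(-2))/50 + K(5) = (2*(-4 + (-2)²)*(1 + (-4 + (-2)²)))/50 + 3 = (2*(-4 + 4)*(1 + (-4 + 4)))*(1/50) + 3 = (2*0*(1 + 0))*(1/50) + 3 = (2*0*1)*(1/50) + 3 = 0*(1/50) + 3 = 0 + 3 = 3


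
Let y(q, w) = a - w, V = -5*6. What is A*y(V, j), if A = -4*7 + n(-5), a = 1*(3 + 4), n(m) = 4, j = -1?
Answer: -192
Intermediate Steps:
a = 7 (a = 1*7 = 7)
V = -30
y(q, w) = 7 - w
A = -24 (A = -4*7 + 4 = -28 + 4 = -24)
A*y(V, j) = -24*(7 - 1*(-1)) = -24*(7 + 1) = -24*8 = -192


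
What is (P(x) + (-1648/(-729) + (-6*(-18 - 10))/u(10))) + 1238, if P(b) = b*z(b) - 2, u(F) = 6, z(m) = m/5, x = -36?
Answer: 5560304/3645 ≈ 1525.5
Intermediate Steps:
z(m) = m/5 (z(m) = m*(1/5) = m/5)
P(b) = -2 + b**2/5 (P(b) = b*(b/5) - 2 = b**2/5 - 2 = -2 + b**2/5)
(P(x) + (-1648/(-729) + (-6*(-18 - 10))/u(10))) + 1238 = ((-2 + (1/5)*(-36)**2) + (-1648/(-729) - 6*(-18 - 10)/6)) + 1238 = ((-2 + (1/5)*1296) + (-1648*(-1/729) - 6*(-28)*(1/6))) + 1238 = ((-2 + 1296/5) + (1648/729 + 168*(1/6))) + 1238 = (1286/5 + (1648/729 + 28)) + 1238 = (1286/5 + 22060/729) + 1238 = 1047794/3645 + 1238 = 5560304/3645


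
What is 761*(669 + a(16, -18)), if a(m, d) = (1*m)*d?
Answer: 289941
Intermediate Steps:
a(m, d) = d*m (a(m, d) = m*d = d*m)
761*(669 + a(16, -18)) = 761*(669 - 18*16) = 761*(669 - 288) = 761*381 = 289941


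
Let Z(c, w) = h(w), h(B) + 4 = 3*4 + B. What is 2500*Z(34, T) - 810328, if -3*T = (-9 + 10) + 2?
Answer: -792828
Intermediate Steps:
h(B) = 8 + B (h(B) = -4 + (3*4 + B) = -4 + (12 + B) = 8 + B)
T = -1 (T = -((-9 + 10) + 2)/3 = -(1 + 2)/3 = -⅓*3 = -1)
Z(c, w) = 8 + w
2500*Z(34, T) - 810328 = 2500*(8 - 1) - 810328 = 2500*7 - 810328 = 17500 - 810328 = -792828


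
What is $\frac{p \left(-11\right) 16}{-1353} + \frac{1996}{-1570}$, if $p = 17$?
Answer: $\frac{90766}{96555} \approx 0.94004$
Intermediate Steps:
$\frac{p \left(-11\right) 16}{-1353} + \frac{1996}{-1570} = \frac{17 \left(-11\right) 16}{-1353} + \frac{1996}{-1570} = \left(-187\right) 16 \left(- \frac{1}{1353}\right) + 1996 \left(- \frac{1}{1570}\right) = \left(-2992\right) \left(- \frac{1}{1353}\right) - \frac{998}{785} = \frac{272}{123} - \frac{998}{785} = \frac{90766}{96555}$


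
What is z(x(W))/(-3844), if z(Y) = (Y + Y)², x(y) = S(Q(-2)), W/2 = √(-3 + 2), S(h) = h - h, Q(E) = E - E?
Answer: 0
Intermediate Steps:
Q(E) = 0
S(h) = 0
W = 2*I (W = 2*√(-3 + 2) = 2*√(-1) = 2*I ≈ 2.0*I)
x(y) = 0
z(Y) = 4*Y² (z(Y) = (2*Y)² = 4*Y²)
z(x(W))/(-3844) = (4*0²)/(-3844) = (4*0)*(-1/3844) = 0*(-1/3844) = 0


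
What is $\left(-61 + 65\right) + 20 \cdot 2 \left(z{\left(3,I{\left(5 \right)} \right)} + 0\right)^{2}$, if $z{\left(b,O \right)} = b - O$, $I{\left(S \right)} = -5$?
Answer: $2564$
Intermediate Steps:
$\left(-61 + 65\right) + 20 \cdot 2 \left(z{\left(3,I{\left(5 \right)} \right)} + 0\right)^{2} = \left(-61 + 65\right) + 20 \cdot 2 \left(\left(3 - -5\right) + 0\right)^{2} = 4 + 40 \left(\left(3 + 5\right) + 0\right)^{2} = 4 + 40 \left(8 + 0\right)^{2} = 4 + 40 \cdot 8^{2} = 4 + 40 \cdot 64 = 4 + 2560 = 2564$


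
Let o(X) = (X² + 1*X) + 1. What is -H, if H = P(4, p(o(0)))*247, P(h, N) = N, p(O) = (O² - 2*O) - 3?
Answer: 988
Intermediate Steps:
o(X) = 1 + X + X² (o(X) = (X² + X) + 1 = (X + X²) + 1 = 1 + X + X²)
p(O) = -3 + O² - 2*O
H = -988 (H = (-3 + (1 + 0 + 0²)² - 2*(1 + 0 + 0²))*247 = (-3 + (1 + 0 + 0)² - 2*(1 + 0 + 0))*247 = (-3 + 1² - 2*1)*247 = (-3 + 1 - 2)*247 = -4*247 = -988)
-H = -1*(-988) = 988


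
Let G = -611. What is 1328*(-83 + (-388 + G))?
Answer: -1436896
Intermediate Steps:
1328*(-83 + (-388 + G)) = 1328*(-83 + (-388 - 611)) = 1328*(-83 - 999) = 1328*(-1082) = -1436896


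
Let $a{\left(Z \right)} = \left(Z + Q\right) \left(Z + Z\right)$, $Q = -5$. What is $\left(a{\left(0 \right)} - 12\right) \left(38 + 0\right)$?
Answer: $-456$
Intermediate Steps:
$a{\left(Z \right)} = 2 Z \left(-5 + Z\right)$ ($a{\left(Z \right)} = \left(Z - 5\right) \left(Z + Z\right) = \left(-5 + Z\right) 2 Z = 2 Z \left(-5 + Z\right)$)
$\left(a{\left(0 \right)} - 12\right) \left(38 + 0\right) = \left(2 \cdot 0 \left(-5 + 0\right) - 12\right) \left(38 + 0\right) = \left(2 \cdot 0 \left(-5\right) - 12\right) 38 = \left(0 - 12\right) 38 = \left(-12\right) 38 = -456$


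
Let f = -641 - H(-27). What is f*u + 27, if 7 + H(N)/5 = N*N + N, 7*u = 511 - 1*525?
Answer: 8259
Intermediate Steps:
u = -2 (u = (511 - 1*525)/7 = (511 - 525)/7 = (⅐)*(-14) = -2)
H(N) = -35 + 5*N + 5*N² (H(N) = -35 + 5*(N*N + N) = -35 + 5*(N² + N) = -35 + 5*(N + N²) = -35 + (5*N + 5*N²) = -35 + 5*N + 5*N²)
f = -4116 (f = -641 - (-35 + 5*(-27) + 5*(-27)²) = -641 - (-35 - 135 + 5*729) = -641 - (-35 - 135 + 3645) = -641 - 1*3475 = -641 - 3475 = -4116)
f*u + 27 = -4116*(-2) + 27 = 8232 + 27 = 8259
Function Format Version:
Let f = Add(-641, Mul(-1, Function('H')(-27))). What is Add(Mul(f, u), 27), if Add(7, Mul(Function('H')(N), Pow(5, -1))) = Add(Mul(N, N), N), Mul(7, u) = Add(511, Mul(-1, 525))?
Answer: 8259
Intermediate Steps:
u = -2 (u = Mul(Rational(1, 7), Add(511, Mul(-1, 525))) = Mul(Rational(1, 7), Add(511, -525)) = Mul(Rational(1, 7), -14) = -2)
Function('H')(N) = Add(-35, Mul(5, N), Mul(5, Pow(N, 2))) (Function('H')(N) = Add(-35, Mul(5, Add(Mul(N, N), N))) = Add(-35, Mul(5, Add(Pow(N, 2), N))) = Add(-35, Mul(5, Add(N, Pow(N, 2)))) = Add(-35, Add(Mul(5, N), Mul(5, Pow(N, 2)))) = Add(-35, Mul(5, N), Mul(5, Pow(N, 2))))
f = -4116 (f = Add(-641, Mul(-1, Add(-35, Mul(5, -27), Mul(5, Pow(-27, 2))))) = Add(-641, Mul(-1, Add(-35, -135, Mul(5, 729)))) = Add(-641, Mul(-1, Add(-35, -135, 3645))) = Add(-641, Mul(-1, 3475)) = Add(-641, -3475) = -4116)
Add(Mul(f, u), 27) = Add(Mul(-4116, -2), 27) = Add(8232, 27) = 8259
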